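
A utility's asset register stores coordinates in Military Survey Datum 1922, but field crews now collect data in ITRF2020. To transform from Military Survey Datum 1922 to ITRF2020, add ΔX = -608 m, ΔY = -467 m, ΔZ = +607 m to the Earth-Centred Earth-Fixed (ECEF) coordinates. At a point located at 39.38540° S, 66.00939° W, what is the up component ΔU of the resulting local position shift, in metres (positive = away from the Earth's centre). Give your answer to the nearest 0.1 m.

ΔU = -246.5 m

At φ = -39.38540°, λ = -66.00939°: sin φ = -0.634534, cos φ = 0.772895, sin λ = -0.913612, cos λ = 0.406587.
ΔU = cos φ cos λ·ΔX + cos φ sin λ·ΔY + sin φ·ΔZ = (0.772895)(0.406587)(-608) + (0.772895)(-0.913612)(-467) + (-0.634534)(607) = -246.46 m.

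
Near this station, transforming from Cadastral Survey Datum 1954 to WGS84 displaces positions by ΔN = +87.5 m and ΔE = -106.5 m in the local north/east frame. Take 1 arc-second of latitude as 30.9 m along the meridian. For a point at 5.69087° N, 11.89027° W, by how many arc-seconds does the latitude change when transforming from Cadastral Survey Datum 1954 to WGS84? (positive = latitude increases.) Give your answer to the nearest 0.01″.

1″ of latitude = 30.90 m, so Δφ = 87.5 / 30.90 = 2.832″.

Δφ = 2.83″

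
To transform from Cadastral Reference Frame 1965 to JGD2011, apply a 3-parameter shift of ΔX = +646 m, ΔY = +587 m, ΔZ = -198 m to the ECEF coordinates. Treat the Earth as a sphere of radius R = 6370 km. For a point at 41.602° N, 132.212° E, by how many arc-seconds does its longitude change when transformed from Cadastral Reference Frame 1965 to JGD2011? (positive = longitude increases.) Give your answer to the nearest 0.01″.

Δλ = -37.80″

sin φ = 0.663952, cos φ = 0.747775, sin λ = 0.740664, cos λ = -0.671876.
East component: ΔE = −sin λ·ΔX + cos λ·ΔY = −(0.740664)(646) + (-0.671876)(587) = -872.86 m.
1° of latitude spans πR/180 = 111177 m; at latitude φ, 1° of longitude spans that × cos φ = 83135.7 m, so Δλ = -872.86 / 83135.7 × 3600 = -37.797″.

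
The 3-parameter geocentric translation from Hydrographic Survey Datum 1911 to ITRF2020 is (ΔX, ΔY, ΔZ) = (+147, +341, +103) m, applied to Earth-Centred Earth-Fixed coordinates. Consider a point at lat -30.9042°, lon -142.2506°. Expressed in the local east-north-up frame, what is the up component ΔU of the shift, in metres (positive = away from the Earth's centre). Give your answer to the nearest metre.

ΔU = -332 m

The local up (radial) axis is (cos φ cos λ, cos φ sin λ, sin φ), giving ΔU = -99.730 − 179.125 − 52.901 = -331.76 m.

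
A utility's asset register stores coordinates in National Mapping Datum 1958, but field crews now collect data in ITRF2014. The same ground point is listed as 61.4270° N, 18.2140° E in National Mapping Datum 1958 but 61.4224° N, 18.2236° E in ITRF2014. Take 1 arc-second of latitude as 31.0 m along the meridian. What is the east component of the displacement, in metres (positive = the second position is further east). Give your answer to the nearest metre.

ΔE = 512 m

Δφ = 61.4224° − 61.4270° = -0.0046°; Δλ = 18.2236° − 18.2140° = +0.0096°.
1° of latitude = 3600 × 31.00 = 111600 m.
ΔN = Δφ × 111600 = -513.4 m; ΔE = Δλ × 111600 × cos(61.4270°) = +0.0096 × 111600 × 0.478278 = 512.4 m.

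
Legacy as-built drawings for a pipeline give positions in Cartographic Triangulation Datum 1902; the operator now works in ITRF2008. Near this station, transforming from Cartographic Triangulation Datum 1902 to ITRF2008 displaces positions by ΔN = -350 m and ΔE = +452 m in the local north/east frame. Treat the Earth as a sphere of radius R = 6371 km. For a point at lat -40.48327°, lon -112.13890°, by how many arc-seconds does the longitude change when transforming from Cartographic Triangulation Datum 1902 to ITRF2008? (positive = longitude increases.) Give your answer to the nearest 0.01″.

At latitude -40.48327°, cos φ = 0.760596.
One radian of longitude at latitude φ spans R cos φ, so Δλ = ΔE / (R cos φ) = 452.0 / (6371000 × 0.760596) = 9.3278e-05 rad = 19.240″.

Δλ = 19.24″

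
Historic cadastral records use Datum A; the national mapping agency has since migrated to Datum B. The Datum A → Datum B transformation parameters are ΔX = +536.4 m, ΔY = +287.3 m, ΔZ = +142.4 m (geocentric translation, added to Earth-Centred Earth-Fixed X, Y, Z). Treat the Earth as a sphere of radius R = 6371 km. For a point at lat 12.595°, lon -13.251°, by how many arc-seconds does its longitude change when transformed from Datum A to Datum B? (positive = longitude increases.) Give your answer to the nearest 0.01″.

sin φ = 0.218058, cos φ = 0.975936, sin λ = -0.229217, cos λ = 0.973375.
East component: ΔE = −sin λ·ΔX + cos λ·ΔY = −(-0.229217)(536.4) + (0.973375)(287.3) = 402.60 m.
1° of latitude spans πR/180 = 111195 m; at latitude φ, 1° of longitude spans that × cos φ = 108519.1 m, so Δλ = 402.60 / 108519.1 × 3600 = 13.356″.

Δλ = 13.36″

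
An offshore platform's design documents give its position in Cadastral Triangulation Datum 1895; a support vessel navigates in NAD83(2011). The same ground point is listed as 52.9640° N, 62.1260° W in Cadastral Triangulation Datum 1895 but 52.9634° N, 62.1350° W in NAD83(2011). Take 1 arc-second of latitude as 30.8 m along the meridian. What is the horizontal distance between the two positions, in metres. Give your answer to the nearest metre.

605 m

Δφ = 52.9634° − 52.9640° = -0.0006°; Δλ = -62.1350° − -62.1260° = -0.0090°.
1° of latitude = 3600 × 30.80 = 110880 m.
ΔN = Δφ × 110880 = -66.5 m; ΔE = Δλ × 110880 × cos(52.9640°) = -0.0090 × 110880 × 0.602317 = -601.1 m.
Distance = √(ΔE² + ΔN²) = √((-601.1)² + (-66.5)²) = 604.7 m.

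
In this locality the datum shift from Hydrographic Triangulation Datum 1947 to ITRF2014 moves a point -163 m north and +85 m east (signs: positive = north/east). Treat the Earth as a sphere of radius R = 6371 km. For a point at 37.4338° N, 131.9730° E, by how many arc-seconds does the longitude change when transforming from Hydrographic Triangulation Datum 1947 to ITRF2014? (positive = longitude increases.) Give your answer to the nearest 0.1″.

Δλ = 3.5″

At latitude 37.4338°, cos φ = 0.794056.
One radian of longitude at latitude φ spans R cos φ, so Δλ = ΔE / (R cos φ) = 85.0 / (6371000 × 0.794056) = 1.6802e-05 rad = 3.466″.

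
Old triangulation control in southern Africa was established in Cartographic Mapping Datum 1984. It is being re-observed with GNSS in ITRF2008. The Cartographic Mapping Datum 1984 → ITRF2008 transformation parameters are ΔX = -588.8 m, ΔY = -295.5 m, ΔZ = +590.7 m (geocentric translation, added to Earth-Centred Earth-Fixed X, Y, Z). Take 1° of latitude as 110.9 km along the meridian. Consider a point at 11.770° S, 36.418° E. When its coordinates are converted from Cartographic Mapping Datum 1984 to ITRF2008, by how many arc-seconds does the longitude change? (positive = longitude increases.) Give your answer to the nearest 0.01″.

sin φ = -0.203983, cos φ = 0.978974, sin λ = 0.593672, cos λ = 0.804707.
East component: ΔE = −sin λ·ΔX + cos λ·ΔY = −(0.593672)(-588.8) + (0.804707)(-295.5) = 111.76 m.
1° of latitude spans 110900 m; at latitude φ, 1° of longitude spans that × cos φ = 108568.3 m, so Δλ = 111.76 / 108568.3 × 3600 = 3.706″.

Δλ = 3.71″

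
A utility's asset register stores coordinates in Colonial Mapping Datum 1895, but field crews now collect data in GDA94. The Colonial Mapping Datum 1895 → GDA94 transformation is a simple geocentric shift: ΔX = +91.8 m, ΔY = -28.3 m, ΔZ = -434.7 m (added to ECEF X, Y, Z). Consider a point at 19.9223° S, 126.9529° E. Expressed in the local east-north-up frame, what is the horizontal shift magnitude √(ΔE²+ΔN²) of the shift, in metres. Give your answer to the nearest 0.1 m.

438.8 m

At φ = -19.9223°, λ = 126.9529°: sin φ = -0.340745, cos φ = 0.940156, sin λ = 0.799130, cos λ = -0.601158.
ΔE = −sin λ·ΔX + cos λ·ΔY = −(0.799130)·(91.8) + (-0.601158)·(-28.3) = -56.35 m.
ΔN = −sin φ cos λ·ΔX − sin φ sin λ·ΔY + cos φ·ΔZ = −(-0.340745)(-0.601158)(91.8) − (-0.340745)(0.799130)(-28.3) + (0.940156)(-434.7) = -435.20 m.
Horizontal magnitude = √(ΔE² + ΔN²) = √((-56.35)² + (-435.20)²) = 438.83 m.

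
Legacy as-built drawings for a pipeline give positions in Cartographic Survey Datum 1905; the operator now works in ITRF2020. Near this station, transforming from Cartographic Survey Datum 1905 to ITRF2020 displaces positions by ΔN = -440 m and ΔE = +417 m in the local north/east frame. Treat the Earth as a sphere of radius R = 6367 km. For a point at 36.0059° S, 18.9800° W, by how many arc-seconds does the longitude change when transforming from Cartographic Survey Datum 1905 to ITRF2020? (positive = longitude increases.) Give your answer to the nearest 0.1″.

Δλ = 16.7″

At latitude -36.0059°, cos φ = 0.808956.
One radian of longitude at latitude φ spans R cos φ, so Δλ = ΔE / (R cos φ) = 417.0 / (6367000 × 0.808956) = 8.0961e-05 rad = 16.699″.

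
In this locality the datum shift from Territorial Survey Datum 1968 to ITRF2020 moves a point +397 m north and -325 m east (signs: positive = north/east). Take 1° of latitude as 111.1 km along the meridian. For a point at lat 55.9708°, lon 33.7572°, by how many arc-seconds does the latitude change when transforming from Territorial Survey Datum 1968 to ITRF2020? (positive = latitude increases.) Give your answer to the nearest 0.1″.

Δφ = 12.9″

1° of latitude = 111.1 km, so Δφ = 397.0 / 111100 = 0.0035734° = 12.864″.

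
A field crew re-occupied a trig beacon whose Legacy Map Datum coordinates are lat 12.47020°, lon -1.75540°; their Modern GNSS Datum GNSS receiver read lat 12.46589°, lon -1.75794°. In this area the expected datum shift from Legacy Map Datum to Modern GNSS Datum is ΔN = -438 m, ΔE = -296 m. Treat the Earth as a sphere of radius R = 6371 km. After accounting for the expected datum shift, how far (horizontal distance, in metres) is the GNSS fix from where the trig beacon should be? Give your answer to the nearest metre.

Observed coordinate differences: Δφ = -0.00431°, Δλ = -0.00254°.
Converting to metres (1° lat = 111195 m, cos φ = 0.976408): observed ΔN = -479.3 m, observed ΔE = -275.8 m.
Subtracting the expected shift leaves a residual of -479.3 − (-438) = -41.3 m north and -275.8 − (-296) = 20.2 m east.
Residual distance = √((-41.3)² + 20.2²) = 45.9 m.

46 m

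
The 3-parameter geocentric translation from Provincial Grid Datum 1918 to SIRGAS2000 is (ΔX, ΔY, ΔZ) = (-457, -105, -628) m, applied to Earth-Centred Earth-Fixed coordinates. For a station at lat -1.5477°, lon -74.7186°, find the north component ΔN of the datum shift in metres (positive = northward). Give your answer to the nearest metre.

ΔN = -628 m

At φ = -1.5477°, λ = -74.7186°: sin φ = -0.027009, cos φ = 0.999635, sin λ = -0.964643, cos λ = 0.263560.
ΔN = −sin φ cos λ·ΔX − sin φ sin λ·ΔY + cos φ·ΔZ = −(-0.027009)(0.263560)(-457) − (-0.027009)(-0.964643)(-105) + (0.999635)(-628) = -628.29 m.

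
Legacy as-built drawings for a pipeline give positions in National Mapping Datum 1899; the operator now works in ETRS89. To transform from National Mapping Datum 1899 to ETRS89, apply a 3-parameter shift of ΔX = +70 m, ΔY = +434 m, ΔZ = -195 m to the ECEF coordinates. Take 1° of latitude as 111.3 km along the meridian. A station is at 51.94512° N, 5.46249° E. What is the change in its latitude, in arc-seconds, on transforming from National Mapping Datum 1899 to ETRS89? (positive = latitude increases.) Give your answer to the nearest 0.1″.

Δφ = -6.7″

sin φ = 0.787421, cos φ = 0.616416, sin λ = 0.095194, cos λ = 0.995459.
North component: ΔN = −sin φ cos λ·ΔX − sin φ sin λ·ΔY + cos φ·ΔZ = −(0.787421)(0.995459)(70) − (0.787421)(0.095194)(434) + (0.616416)(-195) = -207.60 m.
1° of latitude spans 111300 m, so Δφ = -207.60 / 111300 × 3600 = -6.715″.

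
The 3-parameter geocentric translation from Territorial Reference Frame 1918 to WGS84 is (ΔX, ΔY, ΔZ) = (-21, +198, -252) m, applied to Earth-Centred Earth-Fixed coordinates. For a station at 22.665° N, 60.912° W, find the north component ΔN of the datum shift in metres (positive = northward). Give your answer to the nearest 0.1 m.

At φ = 22.665°, λ = -60.912°: sin φ = 0.385342, cos φ = 0.922774, sin λ = -0.873874, cos λ = 0.486152.
ΔN = −sin φ cos λ·ΔX − sin φ sin λ·ΔY + cos φ·ΔZ = −(0.385342)(0.486152)(-21) − (0.385342)(-0.873874)(198) + (0.922774)(-252) = -161.93 m.

ΔN = -161.9 m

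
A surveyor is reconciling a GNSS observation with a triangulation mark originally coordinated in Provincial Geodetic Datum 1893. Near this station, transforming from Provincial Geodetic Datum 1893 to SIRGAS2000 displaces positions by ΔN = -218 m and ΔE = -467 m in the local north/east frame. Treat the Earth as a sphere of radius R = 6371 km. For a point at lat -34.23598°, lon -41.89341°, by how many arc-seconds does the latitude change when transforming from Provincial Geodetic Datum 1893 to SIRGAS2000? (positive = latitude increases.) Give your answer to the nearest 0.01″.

Δφ = -7.06″

On a sphere of radius R, 1 rad of latitude = R, so Δφ = ΔN / R = -218.0 / 6371000 = -3.4218e-05 rad = -7.058″.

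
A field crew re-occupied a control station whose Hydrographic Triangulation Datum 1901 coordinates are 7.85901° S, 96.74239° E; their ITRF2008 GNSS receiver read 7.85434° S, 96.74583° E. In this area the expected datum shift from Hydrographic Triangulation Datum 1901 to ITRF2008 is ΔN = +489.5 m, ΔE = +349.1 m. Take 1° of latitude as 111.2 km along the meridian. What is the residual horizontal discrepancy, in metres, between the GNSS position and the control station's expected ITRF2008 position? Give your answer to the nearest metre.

42 m

Observed coordinate differences: Δφ = +0.00467°, Δλ = +0.00344°.
Converting to metres (1° lat = 111200 m, cos φ = 0.990608): observed ΔN = 519.3 m, observed ΔE = 378.9 m.
Subtracting the expected shift leaves a residual of 519.3 − (489.5) = 29.8 m north and 378.9 − (349.1) = 29.8 m east.
Residual distance = √(29.8² + 29.8²) = 42.2 m.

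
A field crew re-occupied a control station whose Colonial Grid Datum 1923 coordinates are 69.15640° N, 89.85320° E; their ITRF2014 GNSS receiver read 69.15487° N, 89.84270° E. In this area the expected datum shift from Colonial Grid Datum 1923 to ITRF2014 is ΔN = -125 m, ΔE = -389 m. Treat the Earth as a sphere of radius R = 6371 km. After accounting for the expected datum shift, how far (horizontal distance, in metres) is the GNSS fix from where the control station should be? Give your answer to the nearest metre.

Observed coordinate differences: Δφ = -0.00153°, Δλ = -0.01050°.
Converting to metres (1° lat = 111195 m, cos φ = 0.355818): observed ΔN = -170.1 m, observed ΔE = -415.4 m.
Subtracting the expected shift leaves a residual of -170.1 − (-125) = -45.1 m north and -415.4 − (-389) = -26.4 m east.
Residual distance = √((-45.1)² + (-26.4)²) = 52.3 m.

52 m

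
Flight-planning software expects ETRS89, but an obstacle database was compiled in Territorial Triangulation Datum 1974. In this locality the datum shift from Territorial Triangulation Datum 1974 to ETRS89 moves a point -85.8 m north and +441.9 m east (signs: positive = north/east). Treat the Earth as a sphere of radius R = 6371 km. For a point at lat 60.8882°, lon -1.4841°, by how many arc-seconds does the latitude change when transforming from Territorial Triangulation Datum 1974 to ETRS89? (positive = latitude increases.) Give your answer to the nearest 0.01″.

Δφ = -2.78″

On a sphere of radius R, 1 rad of latitude = R, so Δφ = ΔN / R = -85.8 / 6371000 = -1.3467e-05 rad = -2.778″.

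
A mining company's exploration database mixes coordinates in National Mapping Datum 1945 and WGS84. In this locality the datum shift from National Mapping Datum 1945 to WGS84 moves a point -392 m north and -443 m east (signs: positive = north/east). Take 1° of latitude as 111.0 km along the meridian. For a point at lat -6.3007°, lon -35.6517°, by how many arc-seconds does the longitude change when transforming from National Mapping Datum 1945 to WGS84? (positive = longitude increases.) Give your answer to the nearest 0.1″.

At latitude -6.3007°, cos φ = 0.993960.
1° of longitude at this latitude = 111.0 × cos φ = 110.33 km, so Δλ = -443.0 / 110329.5 = -0.0040152° = -14.455″.

Δλ = -14.5″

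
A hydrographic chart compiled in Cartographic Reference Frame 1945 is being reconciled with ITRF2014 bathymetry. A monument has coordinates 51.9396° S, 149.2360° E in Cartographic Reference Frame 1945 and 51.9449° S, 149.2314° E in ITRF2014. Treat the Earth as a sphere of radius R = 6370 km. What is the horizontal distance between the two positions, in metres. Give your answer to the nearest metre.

668 m

Δφ = -51.9449° − -51.9396° = -0.0053°; Δλ = 149.2314° − 149.2360° = -0.0046°.
1° along a meridian = πR/180 = 111177 m.
ΔN = Δφ × 111177 = -589.2 m; ΔE = Δλ × 111177 × cos(-51.9396°) = -0.0046 × 111177 × 0.616492 = -315.3 m.
Distance = √(ΔE² + ΔN²) = √((-315.3)² + (-589.2)²) = 668.3 m.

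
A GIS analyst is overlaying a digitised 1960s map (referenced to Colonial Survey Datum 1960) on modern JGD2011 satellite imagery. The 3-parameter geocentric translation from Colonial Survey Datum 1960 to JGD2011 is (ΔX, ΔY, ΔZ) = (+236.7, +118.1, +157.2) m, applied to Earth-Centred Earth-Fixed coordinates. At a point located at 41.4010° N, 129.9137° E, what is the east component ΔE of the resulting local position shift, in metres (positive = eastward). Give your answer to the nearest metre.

The local east axis at (φ, λ) is (−sin λ, cos λ, 0), so ΔE = −sin(129.9137°)·236.7 + cos(129.9137°)·118.1 = -257.33 m.

ΔE = -257 m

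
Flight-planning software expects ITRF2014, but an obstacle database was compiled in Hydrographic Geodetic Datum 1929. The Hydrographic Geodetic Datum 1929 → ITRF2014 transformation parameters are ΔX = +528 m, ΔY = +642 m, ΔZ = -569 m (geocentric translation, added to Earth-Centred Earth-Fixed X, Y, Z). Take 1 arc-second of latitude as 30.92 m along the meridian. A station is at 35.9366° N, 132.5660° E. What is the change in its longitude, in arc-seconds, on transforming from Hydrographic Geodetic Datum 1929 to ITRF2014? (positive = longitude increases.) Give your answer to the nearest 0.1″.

sin φ = 0.586890, cos φ = 0.809667, sin λ = 0.736499, cos λ = -0.676439.
East component: ΔE = −sin λ·ΔX + cos λ·ΔY = −(0.736499)(528) + (-0.676439)(642) = -823.15 m.
1° of latitude spans 3600 × 30.92 = 111312 m; at latitude φ, 1° of longitude spans that × cos φ = 90125.6 m, so Δλ = -823.15 / 90125.6 × 3600 = -32.880″.

Δλ = -32.9″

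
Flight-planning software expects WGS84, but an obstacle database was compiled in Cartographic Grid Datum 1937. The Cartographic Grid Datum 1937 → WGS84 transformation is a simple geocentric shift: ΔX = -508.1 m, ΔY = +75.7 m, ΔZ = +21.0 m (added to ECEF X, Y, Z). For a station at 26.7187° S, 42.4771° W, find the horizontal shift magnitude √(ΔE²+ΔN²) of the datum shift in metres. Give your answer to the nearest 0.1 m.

335.2 m

At φ = -26.7187°, λ = -42.4771°: sin φ = -0.449611, cos φ = 0.893225, sin λ = -0.675295, cos λ = 0.737547.
ΔE = −sin λ·ΔX + cos λ·ΔY = −(-0.675295)·(-508.1) + (0.737547)·(75.7) = -287.29 m.
ΔN = −sin φ cos λ·ΔX − sin φ sin λ·ΔY + cos φ·ΔZ = −(-0.449611)(0.737547)(-508.1) − (-0.449611)(-0.675295)(75.7) + (0.893225)(21.0) = -172.72 m.
Horizontal magnitude = √(ΔE² + ΔN²) = √((-287.29)² + (-172.72)²) = 335.21 m.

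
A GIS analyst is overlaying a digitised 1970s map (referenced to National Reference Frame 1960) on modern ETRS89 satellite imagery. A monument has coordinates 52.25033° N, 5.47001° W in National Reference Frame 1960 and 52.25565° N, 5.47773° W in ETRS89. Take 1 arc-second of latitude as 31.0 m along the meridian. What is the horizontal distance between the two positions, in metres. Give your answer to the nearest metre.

Δφ = 52.25565° − 52.25033° = +0.00532°; Δλ = -5.47773° − -5.47001° = -0.00772°.
1° of latitude = 3600 × 31.00 = 111600 m.
ΔN = Δφ × 111600 = 593.7 m; ΔE = Δλ × 111600 × cos(52.25033°) = -0.00772 × 111600 × 0.612213 = -527.5 m.
Distance = √(ΔE² + ΔN²) = √((-527.5)² + 593.7²) = 794.2 m.

794 m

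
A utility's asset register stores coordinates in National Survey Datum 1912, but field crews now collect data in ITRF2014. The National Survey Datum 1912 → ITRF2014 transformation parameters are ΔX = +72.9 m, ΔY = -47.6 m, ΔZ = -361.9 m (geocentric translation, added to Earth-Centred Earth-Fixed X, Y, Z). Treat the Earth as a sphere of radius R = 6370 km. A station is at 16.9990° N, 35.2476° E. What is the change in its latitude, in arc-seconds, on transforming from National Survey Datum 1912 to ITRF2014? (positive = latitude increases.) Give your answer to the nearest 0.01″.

sin φ = 0.292355, cos φ = 0.956310, sin λ = 0.577111, cos λ = 0.816666.
North component: ΔN = −sin φ cos λ·ΔX − sin φ sin λ·ΔY + cos φ·ΔZ = −(0.292355)(0.816666)(72.9) − (0.292355)(0.577111)(-47.6) + (0.956310)(-361.9) = -355.46 m.
1° of latitude spans πR/180 = 111177 m, so Δφ = -355.46 / 111177 × 3600 = -11.510″.

Δφ = -11.51″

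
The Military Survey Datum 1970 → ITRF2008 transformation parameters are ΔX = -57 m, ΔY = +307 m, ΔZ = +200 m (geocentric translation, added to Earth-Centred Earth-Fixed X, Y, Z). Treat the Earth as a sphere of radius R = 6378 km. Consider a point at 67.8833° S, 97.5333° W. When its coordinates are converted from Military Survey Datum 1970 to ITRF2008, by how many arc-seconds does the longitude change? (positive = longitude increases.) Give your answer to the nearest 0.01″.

sin φ = -0.926419, cos φ = 0.376494, sin λ = -0.991369, cos λ = -0.131102.
East component: ΔE = −sin λ·ΔX + cos λ·ΔY = −(-0.991369)(-57) + (-0.131102)(307) = -96.76 m.
1° of latitude spans πR/180 = 111317 m; at latitude φ, 1° of longitude spans that × cos φ = 41910.3 m, so Δλ = -96.76 / 41910.3 × 3600 = -8.311″.

Δλ = -8.31″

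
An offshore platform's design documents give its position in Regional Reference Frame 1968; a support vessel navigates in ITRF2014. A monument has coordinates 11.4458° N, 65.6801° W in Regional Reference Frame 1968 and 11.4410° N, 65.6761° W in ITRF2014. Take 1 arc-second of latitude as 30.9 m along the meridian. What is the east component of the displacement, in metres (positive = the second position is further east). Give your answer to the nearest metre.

ΔE = 436 m

Δφ = 11.4410° − 11.4458° = -0.0048°; Δλ = -65.6761° − -65.6801° = +0.0040°.
1° of latitude = 3600 × 30.90 = 111240 m.
ΔN = Δφ × 111240 = -534.0 m; ΔE = Δλ × 111240 × cos(11.4458°) = +0.0040 × 111240 × 0.980113 = 436.1 m.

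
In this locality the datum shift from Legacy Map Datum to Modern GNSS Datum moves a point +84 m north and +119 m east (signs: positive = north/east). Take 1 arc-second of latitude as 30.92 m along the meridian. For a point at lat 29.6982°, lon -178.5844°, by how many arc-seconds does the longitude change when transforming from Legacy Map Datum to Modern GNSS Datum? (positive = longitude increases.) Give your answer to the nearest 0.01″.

At latitude 29.6982°, cos φ = 0.868647.
1″ of longitude at this latitude = 30.92 × cos φ = 26.8586 m, so Δλ = 119.0 / 26.8586 = 4.431″.

Δλ = 4.43″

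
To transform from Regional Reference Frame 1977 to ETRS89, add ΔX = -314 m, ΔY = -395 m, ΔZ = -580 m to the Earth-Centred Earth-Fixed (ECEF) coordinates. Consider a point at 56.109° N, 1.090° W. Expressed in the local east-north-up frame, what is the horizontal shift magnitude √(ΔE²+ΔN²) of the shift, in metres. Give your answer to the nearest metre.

The local east axis at (φ, λ) is (−sin λ, cos λ, 0), so ΔE = −sin(-1.090°)·(-314) + cos(-1.090°)·(-395) = -400.90 m.
The local north axis is (−sin φ cos λ, −sin φ sin λ, cos φ), giving ΔN = 260.604 − 6.237 − 323.417 = -69.05 m.
Horizontal magnitude = √(ΔE² + ΔN²) = √((-400.90)² + (-69.05)²) = 406.80 m.

407 m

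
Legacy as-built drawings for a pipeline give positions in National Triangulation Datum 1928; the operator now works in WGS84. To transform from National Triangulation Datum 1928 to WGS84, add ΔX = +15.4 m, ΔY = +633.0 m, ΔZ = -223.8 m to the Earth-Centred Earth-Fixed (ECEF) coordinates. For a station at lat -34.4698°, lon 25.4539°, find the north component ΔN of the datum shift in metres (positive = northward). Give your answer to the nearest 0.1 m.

ΔN = -22.7 m

At φ = -34.4698°, λ = 25.4539°: sin φ = -0.565972, cos φ = 0.824425, sin λ = 0.429785, cos λ = 0.902931.
ΔN = −sin φ cos λ·ΔX − sin φ sin λ·ΔY + cos φ·ΔZ = −(-0.565972)(0.902931)(15.4) − (-0.565972)(0.429785)(633.0) + (0.824425)(-223.8) = -22.66 m.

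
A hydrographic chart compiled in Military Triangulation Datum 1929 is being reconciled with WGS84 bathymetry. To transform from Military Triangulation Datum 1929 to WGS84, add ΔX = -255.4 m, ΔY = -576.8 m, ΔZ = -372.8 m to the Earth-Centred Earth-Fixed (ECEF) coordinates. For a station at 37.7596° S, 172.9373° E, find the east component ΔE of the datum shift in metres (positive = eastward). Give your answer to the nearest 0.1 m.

The local east axis at (φ, λ) is (−sin λ, cos λ, 0), so ΔE = −sin(172.9373°)·(-255.4) + cos(172.9373°)·(-576.8) = 603.83 m.

ΔE = 603.8 m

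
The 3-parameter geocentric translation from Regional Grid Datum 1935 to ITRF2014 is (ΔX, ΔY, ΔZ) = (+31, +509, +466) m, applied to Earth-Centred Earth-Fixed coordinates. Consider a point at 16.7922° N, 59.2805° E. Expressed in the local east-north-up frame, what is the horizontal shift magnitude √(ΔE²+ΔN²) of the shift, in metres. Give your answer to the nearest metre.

392 m

The local east axis at (φ, λ) is (−sin λ, cos λ, 0), so ΔE = −sin(59.2805°)·31 + cos(59.2805°)·509 = 233.37 m.
The local north axis is (−sin φ cos λ, −sin φ sin λ, cos φ), giving ΔN = -4.575 − 126.416 + 446.129 = 315.14 m.
Horizontal magnitude = √(ΔE² + ΔN²) = √(233.37² + 315.14²) = 392.14 m.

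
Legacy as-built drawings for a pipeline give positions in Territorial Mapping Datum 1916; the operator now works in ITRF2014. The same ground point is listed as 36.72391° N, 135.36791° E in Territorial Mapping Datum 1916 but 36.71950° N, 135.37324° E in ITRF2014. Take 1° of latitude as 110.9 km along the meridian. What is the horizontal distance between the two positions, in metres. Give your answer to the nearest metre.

Δφ = 36.71950° − 36.72391° = -0.00441°; Δλ = 135.37324° − 135.36791° = +0.00533°.
ΔN = Δφ × 110900 = -489.1 m; ΔE = Δλ × 110900 × cos(36.72391°) = +0.00533 × 110900 × 0.801526 = 473.8 m.
Distance = √(ΔE² + ΔN²) = √(473.8² + (-489.1)²) = 680.9 m.

681 m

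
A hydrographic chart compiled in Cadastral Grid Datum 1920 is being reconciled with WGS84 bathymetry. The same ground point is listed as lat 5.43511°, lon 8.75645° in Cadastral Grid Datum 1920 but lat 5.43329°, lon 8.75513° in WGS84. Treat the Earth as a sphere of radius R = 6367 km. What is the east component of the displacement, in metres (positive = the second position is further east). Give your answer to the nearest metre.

Δφ = 5.43329° − 5.43511° = -0.00182°; Δλ = 8.75513° − 8.75645° = -0.00132°.
1° along a meridian = πR/180 = 111125 m.
ΔN = Δφ × 111125 = -202.2 m; ΔE = Δλ × 111125 × cos(5.43511°) = -0.00132 × 111125 × 0.995504 = -146.0 m.

ΔE = -146 m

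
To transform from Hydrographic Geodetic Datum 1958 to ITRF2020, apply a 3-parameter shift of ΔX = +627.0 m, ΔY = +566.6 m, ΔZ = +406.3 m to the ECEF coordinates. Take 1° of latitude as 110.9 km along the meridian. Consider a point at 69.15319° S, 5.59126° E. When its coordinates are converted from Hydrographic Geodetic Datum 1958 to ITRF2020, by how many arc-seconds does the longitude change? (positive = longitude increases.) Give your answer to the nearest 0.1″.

sin φ = -0.934535, cos φ = 0.355871, sin λ = 0.097431, cos λ = 0.995242.
East component: ΔE = −sin λ·ΔX + cos λ·ΔY = −(0.097431)(627.0) + (0.995242)(566.6) = 502.81 m.
1° of latitude spans 110900 m; at latitude φ, 1° of longitude spans that × cos φ = 39466.0 m, so Δλ = 502.81 / 39466.0 × 3600 = 45.866″.

Δλ = 45.9″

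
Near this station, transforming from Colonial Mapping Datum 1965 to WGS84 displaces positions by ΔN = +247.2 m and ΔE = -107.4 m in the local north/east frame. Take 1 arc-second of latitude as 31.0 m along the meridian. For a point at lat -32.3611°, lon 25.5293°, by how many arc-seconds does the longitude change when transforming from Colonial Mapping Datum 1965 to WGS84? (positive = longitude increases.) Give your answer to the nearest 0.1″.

Δλ = -4.1″

At latitude -32.3611°, cos φ = 0.844692.
1″ of longitude at this latitude = 31.00 × cos φ = 26.1854 m, so Δλ = -107.4 / 26.1854 = -4.102″.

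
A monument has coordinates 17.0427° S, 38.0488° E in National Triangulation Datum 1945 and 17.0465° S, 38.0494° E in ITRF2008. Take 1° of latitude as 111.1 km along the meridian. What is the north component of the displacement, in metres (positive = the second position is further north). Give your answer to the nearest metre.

ΔN = -422 m

Δφ = -17.0465° − -17.0427° = -0.0038°; Δλ = 38.0494° − 38.0488° = +0.0006°.
ΔN = Δφ × 111100 = -422.2 m; ΔE = Δλ × 111100 × cos(-17.0427°) = +0.0006 × 111100 × 0.956087 = 63.7 m.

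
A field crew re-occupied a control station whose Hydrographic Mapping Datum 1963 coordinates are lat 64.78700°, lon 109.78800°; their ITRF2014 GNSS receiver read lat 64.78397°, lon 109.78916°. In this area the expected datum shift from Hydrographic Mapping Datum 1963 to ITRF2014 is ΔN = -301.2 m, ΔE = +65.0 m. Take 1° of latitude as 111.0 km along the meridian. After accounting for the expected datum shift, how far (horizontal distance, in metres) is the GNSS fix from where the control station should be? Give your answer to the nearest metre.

37 m

Observed coordinate differences: Δφ = -0.00303°, Δλ = +0.00116°.
Converting to metres (1° lat = 111000 m, cos φ = 0.425985): observed ΔN = -336.3 m, observed ΔE = 54.8 m.
Subtracting the expected shift leaves a residual of -336.3 − (-301.2) = -35.1 m north and 54.8 − (65.0) = -10.2 m east.
Residual distance = √((-35.1)² + (-10.2)²) = 36.6 m.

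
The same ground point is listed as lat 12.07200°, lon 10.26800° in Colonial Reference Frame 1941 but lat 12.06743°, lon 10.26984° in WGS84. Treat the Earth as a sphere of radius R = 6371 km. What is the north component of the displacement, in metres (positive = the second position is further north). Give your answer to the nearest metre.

Δφ = 12.06743° − 12.07200° = -0.00457°; Δλ = 10.26984° − 10.26800° = +0.00184°.
1° along a meridian = πR/180 = 111195 m.
ΔN = Δφ × 111195 = -508.2 m; ΔE = Δλ × 111195 × cos(12.07200°) = +0.00184 × 111195 × 0.977886 = 200.1 m.

ΔN = -508 m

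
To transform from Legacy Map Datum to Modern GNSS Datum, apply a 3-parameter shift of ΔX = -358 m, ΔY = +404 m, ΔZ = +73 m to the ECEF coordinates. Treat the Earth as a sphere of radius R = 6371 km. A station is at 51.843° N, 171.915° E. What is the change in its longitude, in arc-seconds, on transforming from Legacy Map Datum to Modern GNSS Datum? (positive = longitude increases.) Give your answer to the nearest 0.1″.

Δλ = -18.3″

sin φ = 0.786321, cos φ = 0.617818, sin λ = 0.140642, cos λ = -0.990061.
East component: ΔE = −sin λ·ΔX + cos λ·ΔY = −(0.140642)(-358) + (-0.990061)(404) = -349.63 m.
1° of latitude spans πR/180 = 111195 m; at latitude φ, 1° of longitude spans that × cos φ = 68698.3 m, so Δλ = -349.63 / 68698.3 × 3600 = -18.322″.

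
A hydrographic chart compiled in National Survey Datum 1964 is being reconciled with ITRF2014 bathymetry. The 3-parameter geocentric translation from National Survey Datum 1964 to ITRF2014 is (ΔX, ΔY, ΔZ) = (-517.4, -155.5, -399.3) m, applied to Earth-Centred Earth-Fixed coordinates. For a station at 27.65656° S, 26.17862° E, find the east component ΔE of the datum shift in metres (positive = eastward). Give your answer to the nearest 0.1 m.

At φ = -27.65656°, λ = 26.17862°: sin φ = -0.464171, cos φ = 0.885746, sin λ = 0.441171, cos λ = 0.897423.
ΔE = −sin λ·ΔX + cos λ·ΔY = −(0.441171)·(-517.4) + (0.897423)·(-155.5) = 88.71 m.

ΔE = 88.7 m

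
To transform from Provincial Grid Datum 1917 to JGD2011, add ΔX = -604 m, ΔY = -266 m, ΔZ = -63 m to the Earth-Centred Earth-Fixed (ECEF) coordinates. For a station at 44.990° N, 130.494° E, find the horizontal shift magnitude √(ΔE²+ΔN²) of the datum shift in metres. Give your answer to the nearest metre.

At φ = 44.990°, λ = 130.494°: sin φ = 0.706983, cos φ = 0.707230, sin λ = 0.760474, cos λ = -0.649368.
ΔE = −sin λ·ΔX + cos λ·ΔY = −(0.760474)·(-604) + (-0.649368)·(-266) = 632.06 m.
ΔN = −sin φ cos λ·ΔX − sin φ sin λ·ΔY + cos φ·ΔZ = −(0.706983)(-0.649368)(-604) − (0.706983)(0.760474)(-266) + (0.707230)(-63) = -178.83 m.
Horizontal magnitude = √(ΔE² + ΔN²) = √(632.06² + (-178.83)²) = 656.87 m.

657 m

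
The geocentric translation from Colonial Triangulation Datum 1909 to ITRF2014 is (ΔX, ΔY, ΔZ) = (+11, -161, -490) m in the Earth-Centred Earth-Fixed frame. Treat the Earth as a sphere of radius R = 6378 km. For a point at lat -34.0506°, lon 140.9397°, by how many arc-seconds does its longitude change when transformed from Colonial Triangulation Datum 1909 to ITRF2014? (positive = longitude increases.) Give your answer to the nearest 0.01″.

sin φ = -0.559925, cos φ = 0.828543, sin λ = 0.630138, cos λ = -0.776483.
East component: ΔE = −sin λ·ΔX + cos λ·ΔY = −(0.630138)(11) + (-0.776483)(-161) = 118.08 m.
1° of latitude spans πR/180 = 111317 m; at latitude φ, 1° of longitude spans that × cos φ = 92231.0 m, so Δλ = 118.08 / 92231.0 × 3600 = 4.609″.

Δλ = 4.61″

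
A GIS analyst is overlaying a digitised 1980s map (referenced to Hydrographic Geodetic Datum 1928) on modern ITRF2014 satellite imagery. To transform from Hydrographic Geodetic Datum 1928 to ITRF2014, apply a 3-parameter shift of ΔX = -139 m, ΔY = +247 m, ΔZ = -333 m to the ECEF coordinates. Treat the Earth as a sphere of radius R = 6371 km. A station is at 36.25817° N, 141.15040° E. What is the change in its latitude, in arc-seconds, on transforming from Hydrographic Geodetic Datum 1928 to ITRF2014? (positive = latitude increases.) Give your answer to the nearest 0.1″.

sin φ = 0.591425, cos φ = 0.806360, sin λ = 0.627278, cos λ = -0.778795.
North component: ΔN = −sin φ cos λ·ΔX − sin φ sin λ·ΔY + cos φ·ΔZ = −(0.591425)(-0.778795)(-139) − (0.591425)(0.627278)(247) + (0.806360)(-333) = -424.18 m.
1° of latitude spans πR/180 = 111195 m, so Δφ = -424.18 / 111195 × 3600 = -13.733″.

Δφ = -13.7″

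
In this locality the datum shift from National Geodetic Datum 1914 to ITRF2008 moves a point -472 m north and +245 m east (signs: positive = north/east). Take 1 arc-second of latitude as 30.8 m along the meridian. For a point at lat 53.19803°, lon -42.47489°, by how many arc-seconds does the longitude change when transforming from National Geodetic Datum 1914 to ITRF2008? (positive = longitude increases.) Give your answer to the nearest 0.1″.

Δλ = 13.3″

At latitude 53.19803°, cos φ = 0.599051.
1″ of longitude at this latitude = 30.80 × cos φ = 18.4508 m, so Δλ = 245.0 / 18.4508 = 13.279″.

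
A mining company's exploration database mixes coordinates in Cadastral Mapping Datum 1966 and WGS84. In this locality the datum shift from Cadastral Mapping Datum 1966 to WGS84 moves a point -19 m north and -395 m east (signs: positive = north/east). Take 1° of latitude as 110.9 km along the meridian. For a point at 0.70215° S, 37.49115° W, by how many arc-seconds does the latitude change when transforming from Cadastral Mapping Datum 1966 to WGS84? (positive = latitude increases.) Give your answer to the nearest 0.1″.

Δφ = -0.6″

1° of latitude = 110.9 km, so Δφ = -19.0 / 110900 = -0.0001713° = -0.617″.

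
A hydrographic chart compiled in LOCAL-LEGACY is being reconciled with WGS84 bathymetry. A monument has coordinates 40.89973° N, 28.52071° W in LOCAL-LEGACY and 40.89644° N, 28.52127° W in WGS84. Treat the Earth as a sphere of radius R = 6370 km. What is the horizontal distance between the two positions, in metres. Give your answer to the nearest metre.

Δφ = 40.89644° − 40.89973° = -0.00329°; Δλ = -28.52127° − -28.52071° = -0.00056°.
1° along a meridian = πR/180 = 111177 m.
ΔN = Δφ × 111177 = -365.8 m; ΔE = Δλ × 111177 × cos(40.89973°) = -0.00056 × 111177 × 0.755857 = -47.1 m.
Distance = √(ΔE² + ΔN²) = √((-47.1)² + (-365.8)²) = 368.8 m.

369 m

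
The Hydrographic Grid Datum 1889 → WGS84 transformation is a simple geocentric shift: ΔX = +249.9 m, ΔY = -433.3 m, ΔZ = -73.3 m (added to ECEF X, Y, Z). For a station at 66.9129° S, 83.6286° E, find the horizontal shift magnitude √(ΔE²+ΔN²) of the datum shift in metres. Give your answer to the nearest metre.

497 m

The local east axis at (φ, λ) is (−sin λ, cos λ, 0), so ΔE = −sin(83.6286°)·249.9 + cos(83.6286°)·(-433.3) = -296.44 m.
The local north axis is (−sin φ cos λ, −sin φ sin λ, cos φ), giving ΔN = 25.511 − 396.135 − 28.743 = -399.37 m.
Horizontal magnitude = √(ΔE² + ΔN²) = √((-296.44)² + (-399.37)²) = 497.36 m.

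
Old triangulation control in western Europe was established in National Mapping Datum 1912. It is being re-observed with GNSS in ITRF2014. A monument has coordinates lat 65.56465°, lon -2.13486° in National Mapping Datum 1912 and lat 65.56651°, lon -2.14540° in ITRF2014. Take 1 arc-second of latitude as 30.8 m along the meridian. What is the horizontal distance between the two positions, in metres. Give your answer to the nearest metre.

Δφ = 65.56651° − 65.56465° = +0.00186°; Δλ = -2.14540° − -2.13486° = -0.01054°.
1° of latitude = 3600 × 30.80 = 110880 m.
ΔN = Δφ × 110880 = 206.2 m; ΔE = Δλ × 110880 × cos(65.56465°) = -0.01054 × 110880 × 0.413666 = -483.4 m.
Distance = √(ΔE² + ΔN²) = √((-483.4)² + 206.2²) = 525.6 m.

526 m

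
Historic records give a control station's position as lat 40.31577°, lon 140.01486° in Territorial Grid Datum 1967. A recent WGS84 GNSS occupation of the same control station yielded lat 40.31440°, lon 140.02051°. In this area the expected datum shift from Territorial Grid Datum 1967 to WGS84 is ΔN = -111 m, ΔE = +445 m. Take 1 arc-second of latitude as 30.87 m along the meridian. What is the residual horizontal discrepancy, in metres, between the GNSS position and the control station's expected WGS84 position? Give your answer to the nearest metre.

Observed coordinate differences: Δφ = -0.00137°, Δλ = +0.00565°.
Converting to metres (1° lat = 111132 m, cos φ = 0.762490): observed ΔN = -152.3 m, observed ΔE = 478.8 m.
Subtracting the expected shift leaves a residual of -152.3 − (-111) = -41.3 m north and 478.8 − (445) = 33.8 m east.
Residual distance = √((-41.3)² + 33.8²) = 53.3 m.

53 m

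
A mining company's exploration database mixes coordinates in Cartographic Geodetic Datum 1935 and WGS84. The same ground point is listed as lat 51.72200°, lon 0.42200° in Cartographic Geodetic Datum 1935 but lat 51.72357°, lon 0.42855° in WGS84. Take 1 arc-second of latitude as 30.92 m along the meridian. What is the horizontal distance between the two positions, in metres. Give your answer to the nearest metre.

484 m

Δφ = 51.72357° − 51.72200° = +0.00157°; Δλ = 0.42855° − 0.42200° = +0.00655°.
1° of latitude = 3600 × 30.92 = 111312 m.
ΔN = Δφ × 111312 = 174.8 m; ΔE = Δλ × 111312 × cos(51.72200°) = +0.00655 × 111312 × 0.619478 = 451.7 m.
Distance = √(ΔE² + ΔN²) = √(451.7² + 174.8²) = 484.3 m.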